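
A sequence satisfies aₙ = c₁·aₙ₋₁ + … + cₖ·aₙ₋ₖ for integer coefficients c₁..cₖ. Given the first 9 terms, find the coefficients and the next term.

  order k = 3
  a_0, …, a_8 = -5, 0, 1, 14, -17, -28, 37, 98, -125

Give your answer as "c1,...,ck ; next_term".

-1,-3,-3 ; -280

  a_3 = -1·1 + -3·0 + -3·-5 = 14
  a_4 = -1·14 + -3·1 + -3·0 = -17
  a_5 = -1·-17 + -3·14 + -3·1 = -28
  a_6 = -1·-28 + -3·-17 + -3·14 = 37
  a_7 = -1·37 + -3·-28 + -3·-17 = 98
  a_8 = -1·98 + -3·37 + -3·-28 = -125
  a_9 = -1·-125 + -3·98 + -3·37 = -280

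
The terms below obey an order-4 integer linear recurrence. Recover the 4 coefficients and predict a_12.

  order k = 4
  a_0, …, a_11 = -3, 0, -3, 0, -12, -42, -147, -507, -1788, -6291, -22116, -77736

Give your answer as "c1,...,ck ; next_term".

  a_4 = 3·0 + 1·-3 + 2·0 + 3·-3 = -12
  a_5 = 3·-12 + 1·0 + 2·-3 + 3·0 = -42
  a_6 = 3·-42 + 1·-12 + 2·0 + 3·-3 = -147
  a_7 = 3·-147 + 1·-42 + 2·-12 + 3·0 = -507
  a_8 = 3·-507 + 1·-147 + 2·-42 + 3·-12 = -1788
  a_9 = 3·-1788 + 1·-507 + 2·-147 + 3·-42 = -6291
  a_10 = 3·-6291 + 1·-1788 + 2·-507 + 3·-147 = -22116
  a_11 = 3·-22116 + 1·-6291 + 2·-1788 + 3·-507 = -77736
  a_12 = 3·-77736 + 1·-22116 + 2·-6291 + 3·-1788 = -273270

3,1,2,3 ; -273270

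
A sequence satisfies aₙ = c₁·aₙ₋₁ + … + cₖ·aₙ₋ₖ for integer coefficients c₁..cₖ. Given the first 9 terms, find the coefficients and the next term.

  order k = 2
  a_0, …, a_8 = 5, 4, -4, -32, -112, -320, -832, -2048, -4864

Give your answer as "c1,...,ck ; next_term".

  a_2 = 4·4 + -4·5 = -4
  a_3 = 4·-4 + -4·4 = -32
  a_4 = 4·-32 + -4·-4 = -112
  a_5 = 4·-112 + -4·-32 = -320
  a_6 = 4·-320 + -4·-112 = -832
  a_7 = 4·-832 + -4·-320 = -2048
  a_8 = 4·-2048 + -4·-832 = -4864
  a_9 = 4·-4864 + -4·-2048 = -11264

4,-4 ; -11264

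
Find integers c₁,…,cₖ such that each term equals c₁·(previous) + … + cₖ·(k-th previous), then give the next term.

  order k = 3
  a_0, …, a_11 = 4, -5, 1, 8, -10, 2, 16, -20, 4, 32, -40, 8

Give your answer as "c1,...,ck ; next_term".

  a_3 = 0·1 + 0·-5 + 2·4 = 8
  a_4 = 0·8 + 0·1 + 2·-5 = -10
  a_5 = 0·-10 + 0·8 + 2·1 = 2
  a_6 = 0·2 + 0·-10 + 2·8 = 16
  a_7 = 0·16 + 0·2 + 2·-10 = -20
  a_8 = 0·-20 + 0·16 + 2·2 = 4
  a_9 = 0·4 + 0·-20 + 2·16 = 32
  a_10 = 0·32 + 0·4 + 2·-20 = -40
  a_11 = 0·-40 + 0·32 + 2·4 = 8
  a_12 = 0·8 + 0·-40 + 2·32 = 64

0,0,2 ; 64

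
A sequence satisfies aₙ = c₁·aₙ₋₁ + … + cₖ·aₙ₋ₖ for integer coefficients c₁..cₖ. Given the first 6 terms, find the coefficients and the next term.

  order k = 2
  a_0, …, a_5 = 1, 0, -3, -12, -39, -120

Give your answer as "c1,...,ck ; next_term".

  a_2 = 4·0 + -3·1 = -3
  a_3 = 4·-3 + -3·0 = -12
  a_4 = 4·-12 + -3·-3 = -39
  a_5 = 4·-39 + -3·-12 = -120
  a_6 = 4·-120 + -3·-39 = -363

4,-3 ; -363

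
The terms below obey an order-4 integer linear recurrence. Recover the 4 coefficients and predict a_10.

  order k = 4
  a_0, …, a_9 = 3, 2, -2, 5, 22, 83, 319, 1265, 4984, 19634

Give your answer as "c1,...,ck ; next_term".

3,3,2,3 ; 77341

  a_4 = 3·5 + 3·-2 + 2·2 + 3·3 = 22
  a_5 = 3·22 + 3·5 + 2·-2 + 3·2 = 83
  a_6 = 3·83 + 3·22 + 2·5 + 3·-2 = 319
  a_7 = 3·319 + 3·83 + 2·22 + 3·5 = 1265
  a_8 = 3·1265 + 3·319 + 2·83 + 3·22 = 4984
  a_9 = 3·4984 + 3·1265 + 2·319 + 3·83 = 19634
  a_10 = 3·19634 + 3·4984 + 2·1265 + 3·319 = 77341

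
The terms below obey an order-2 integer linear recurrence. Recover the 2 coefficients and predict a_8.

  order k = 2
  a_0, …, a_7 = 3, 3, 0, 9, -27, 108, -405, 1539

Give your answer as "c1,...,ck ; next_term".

-3,3 ; -5832

  a_2 = -3·3 + 3·3 = 0
  a_3 = -3·0 + 3·3 = 9
  a_4 = -3·9 + 3·0 = -27
  a_5 = -3·-27 + 3·9 = 108
  a_6 = -3·108 + 3·-27 = -405
  a_7 = -3·-405 + 3·108 = 1539
  a_8 = -3·1539 + 3·-405 = -5832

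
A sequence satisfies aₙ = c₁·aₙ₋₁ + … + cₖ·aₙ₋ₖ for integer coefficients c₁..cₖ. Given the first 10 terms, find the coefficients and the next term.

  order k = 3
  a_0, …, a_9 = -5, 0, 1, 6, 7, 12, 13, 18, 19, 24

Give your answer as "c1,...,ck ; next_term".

  a_3 = 1·1 + 1·0 + -1·-5 = 6
  a_4 = 1·6 + 1·1 + -1·0 = 7
  a_5 = 1·7 + 1·6 + -1·1 = 12
  a_6 = 1·12 + 1·7 + -1·6 = 13
  a_7 = 1·13 + 1·12 + -1·7 = 18
  a_8 = 1·18 + 1·13 + -1·12 = 19
  a_9 = 1·19 + 1·18 + -1·13 = 24
  a_10 = 1·24 + 1·19 + -1·18 = 25

1,1,-1 ; 25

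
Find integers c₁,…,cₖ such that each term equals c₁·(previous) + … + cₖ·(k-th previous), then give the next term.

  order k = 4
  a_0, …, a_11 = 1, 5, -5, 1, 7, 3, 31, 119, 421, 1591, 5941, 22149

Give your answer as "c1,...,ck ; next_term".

  a_4 = 3·1 + 2·-5 + 3·5 + -1·1 = 7
  a_5 = 3·7 + 2·1 + 3·-5 + -1·5 = 3
  a_6 = 3·3 + 2·7 + 3·1 + -1·-5 = 31
  a_7 = 3·31 + 2·3 + 3·7 + -1·1 = 119
  a_8 = 3·119 + 2·31 + 3·3 + -1·7 = 421
  a_9 = 3·421 + 2·119 + 3·31 + -1·3 = 1591
  a_10 = 3·1591 + 2·421 + 3·119 + -1·31 = 5941
  a_11 = 3·5941 + 2·1591 + 3·421 + -1·119 = 22149
  a_12 = 3·22149 + 2·5941 + 3·1591 + -1·421 = 82681

3,2,3,-1 ; 82681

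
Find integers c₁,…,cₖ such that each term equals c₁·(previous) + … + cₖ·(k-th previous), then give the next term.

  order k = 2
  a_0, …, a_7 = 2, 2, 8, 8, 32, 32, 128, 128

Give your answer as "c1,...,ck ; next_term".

  a_2 = 0·2 + 4·2 = 8
  a_3 = 0·8 + 4·2 = 8
  a_4 = 0·8 + 4·8 = 32
  a_5 = 0·32 + 4·8 = 32
  a_6 = 0·32 + 4·32 = 128
  a_7 = 0·128 + 4·32 = 128
  a_8 = 0·128 + 4·128 = 512

0,4 ; 512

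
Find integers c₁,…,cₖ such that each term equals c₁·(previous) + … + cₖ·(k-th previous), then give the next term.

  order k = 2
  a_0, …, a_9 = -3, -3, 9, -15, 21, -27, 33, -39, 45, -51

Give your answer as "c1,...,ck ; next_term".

  a_2 = -2·-3 + -1·-3 = 9
  a_3 = -2·9 + -1·-3 = -15
  a_4 = -2·-15 + -1·9 = 21
  a_5 = -2·21 + -1·-15 = -27
  a_6 = -2·-27 + -1·21 = 33
  a_7 = -2·33 + -1·-27 = -39
  a_8 = -2·-39 + -1·33 = 45
  a_9 = -2·45 + -1·-39 = -51
  a_10 = -2·-51 + -1·45 = 57

-2,-1 ; 57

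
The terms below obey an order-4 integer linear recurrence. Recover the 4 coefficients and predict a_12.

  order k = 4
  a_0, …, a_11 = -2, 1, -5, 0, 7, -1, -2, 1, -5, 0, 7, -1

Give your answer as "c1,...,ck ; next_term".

0,-1,0,-1 ; -2

  a_4 = 0·0 + -1·-5 + 0·1 + -1·-2 = 7
  a_5 = 0·7 + -1·0 + 0·-5 + -1·1 = -1
  a_6 = 0·-1 + -1·7 + 0·0 + -1·-5 = -2
  a_7 = 0·-2 + -1·-1 + 0·7 + -1·0 = 1
  a_8 = 0·1 + -1·-2 + 0·-1 + -1·7 = -5
  a_9 = 0·-5 + -1·1 + 0·-2 + -1·-1 = 0
  a_10 = 0·0 + -1·-5 + 0·1 + -1·-2 = 7
  a_11 = 0·7 + -1·0 + 0·-5 + -1·1 = -1
  a_12 = 0·-1 + -1·7 + 0·0 + -1·-5 = -2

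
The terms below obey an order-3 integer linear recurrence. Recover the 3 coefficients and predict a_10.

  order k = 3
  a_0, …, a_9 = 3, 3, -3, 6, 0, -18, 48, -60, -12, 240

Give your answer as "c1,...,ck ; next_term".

  a_3 = -2·-3 + -2·3 + 2·3 = 6
  a_4 = -2·6 + -2·-3 + 2·3 = 0
  a_5 = -2·0 + -2·6 + 2·-3 = -18
  a_6 = -2·-18 + -2·0 + 2·6 = 48
  a_7 = -2·48 + -2·-18 + 2·0 = -60
  a_8 = -2·-60 + -2·48 + 2·-18 = -12
  a_9 = -2·-12 + -2·-60 + 2·48 = 240
  a_10 = -2·240 + -2·-12 + 2·-60 = -576

-2,-2,2 ; -576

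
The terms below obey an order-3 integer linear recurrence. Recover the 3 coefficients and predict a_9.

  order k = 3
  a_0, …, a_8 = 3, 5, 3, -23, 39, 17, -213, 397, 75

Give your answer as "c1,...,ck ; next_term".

-2,-4,1 ; -1951

  a_3 = -2·3 + -4·5 + 1·3 = -23
  a_4 = -2·-23 + -4·3 + 1·5 = 39
  a_5 = -2·39 + -4·-23 + 1·3 = 17
  a_6 = -2·17 + -4·39 + 1·-23 = -213
  a_7 = -2·-213 + -4·17 + 1·39 = 397
  a_8 = -2·397 + -4·-213 + 1·17 = 75
  a_9 = -2·75 + -4·397 + 1·-213 = -1951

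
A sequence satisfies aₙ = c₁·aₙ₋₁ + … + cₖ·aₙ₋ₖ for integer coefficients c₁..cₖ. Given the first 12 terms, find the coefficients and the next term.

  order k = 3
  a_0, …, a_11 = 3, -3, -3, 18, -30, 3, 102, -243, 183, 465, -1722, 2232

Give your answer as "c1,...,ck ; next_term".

  a_3 = -2·-3 + -3·-3 + 1·3 = 18
  a_4 = -2·18 + -3·-3 + 1·-3 = -30
  a_5 = -2·-30 + -3·18 + 1·-3 = 3
  a_6 = -2·3 + -3·-30 + 1·18 = 102
  a_7 = -2·102 + -3·3 + 1·-30 = -243
  a_8 = -2·-243 + -3·102 + 1·3 = 183
  a_9 = -2·183 + -3·-243 + 1·102 = 465
  a_10 = -2·465 + -3·183 + 1·-243 = -1722
  a_11 = -2·-1722 + -3·465 + 1·183 = 2232
  a_12 = -2·2232 + -3·-1722 + 1·465 = 1167

-2,-3,1 ; 1167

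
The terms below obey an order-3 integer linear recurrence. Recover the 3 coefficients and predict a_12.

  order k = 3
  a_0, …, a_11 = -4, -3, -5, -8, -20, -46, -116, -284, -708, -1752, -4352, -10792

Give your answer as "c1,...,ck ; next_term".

  a_3 = 2·-5 + 2·-3 + -2·-4 = -8
  a_4 = 2·-8 + 2·-5 + -2·-3 = -20
  a_5 = 2·-20 + 2·-8 + -2·-5 = -46
  a_6 = 2·-46 + 2·-20 + -2·-8 = -116
  a_7 = 2·-116 + 2·-46 + -2·-20 = -284
  a_8 = 2·-284 + 2·-116 + -2·-46 = -708
  a_9 = 2·-708 + 2·-284 + -2·-116 = -1752
  a_10 = 2·-1752 + 2·-708 + -2·-284 = -4352
  a_11 = 2·-4352 + 2·-1752 + -2·-708 = -10792
  a_12 = 2·-10792 + 2·-4352 + -2·-1752 = -26784

2,2,-2 ; -26784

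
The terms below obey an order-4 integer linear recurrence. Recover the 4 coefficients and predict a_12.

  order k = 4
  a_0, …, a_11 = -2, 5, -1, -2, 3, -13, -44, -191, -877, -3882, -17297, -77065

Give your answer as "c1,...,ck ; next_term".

  a_4 = 4·-2 + 2·-1 + 1·5 + -4·-2 = 3
  a_5 = 4·3 + 2·-2 + 1·-1 + -4·5 = -13
  a_6 = 4·-13 + 2·3 + 1·-2 + -4·-1 = -44
  a_7 = 4·-44 + 2·-13 + 1·3 + -4·-2 = -191
  a_8 = 4·-191 + 2·-44 + 1·-13 + -4·3 = -877
  a_9 = 4·-877 + 2·-191 + 1·-44 + -4·-13 = -3882
  a_10 = 4·-3882 + 2·-877 + 1·-191 + -4·-44 = -17297
  a_11 = 4·-17297 + 2·-3882 + 1·-877 + -4·-191 = -77065
  a_12 = 4·-77065 + 2·-17297 + 1·-3882 + -4·-877 = -343228

4,2,1,-4 ; -343228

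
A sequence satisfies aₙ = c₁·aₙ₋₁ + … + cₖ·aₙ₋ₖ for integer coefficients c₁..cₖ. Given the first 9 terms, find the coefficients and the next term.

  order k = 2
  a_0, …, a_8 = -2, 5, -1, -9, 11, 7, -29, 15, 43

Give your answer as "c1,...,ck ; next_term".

-1,-2 ; -73

  a_2 = -1·5 + -2·-2 = -1
  a_3 = -1·-1 + -2·5 = -9
  a_4 = -1·-9 + -2·-1 = 11
  a_5 = -1·11 + -2·-9 = 7
  a_6 = -1·7 + -2·11 = -29
  a_7 = -1·-29 + -2·7 = 15
  a_8 = -1·15 + -2·-29 = 43
  a_9 = -1·43 + -2·15 = -73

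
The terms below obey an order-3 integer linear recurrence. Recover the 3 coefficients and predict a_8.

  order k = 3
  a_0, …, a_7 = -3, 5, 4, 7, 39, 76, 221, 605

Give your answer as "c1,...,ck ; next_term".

1,3,4 ; 1572

  a_3 = 1·4 + 3·5 + 4·-3 = 7
  a_4 = 1·7 + 3·4 + 4·5 = 39
  a_5 = 1·39 + 3·7 + 4·4 = 76
  a_6 = 1·76 + 3·39 + 4·7 = 221
  a_7 = 1·221 + 3·76 + 4·39 = 605
  a_8 = 1·605 + 3·221 + 4·76 = 1572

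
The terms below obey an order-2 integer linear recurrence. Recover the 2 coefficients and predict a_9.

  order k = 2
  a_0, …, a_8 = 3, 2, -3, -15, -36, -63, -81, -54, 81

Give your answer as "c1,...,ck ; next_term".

3,-3 ; 405

  a_2 = 3·2 + -3·3 = -3
  a_3 = 3·-3 + -3·2 = -15
  a_4 = 3·-15 + -3·-3 = -36
  a_5 = 3·-36 + -3·-15 = -63
  a_6 = 3·-63 + -3·-36 = -81
  a_7 = 3·-81 + -3·-63 = -54
  a_8 = 3·-54 + -3·-81 = 81
  a_9 = 3·81 + -3·-54 = 405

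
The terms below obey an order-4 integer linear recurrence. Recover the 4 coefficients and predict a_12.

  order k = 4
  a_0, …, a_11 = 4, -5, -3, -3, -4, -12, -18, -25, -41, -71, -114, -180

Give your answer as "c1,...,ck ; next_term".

  a_4 = 1·-3 + 0·-3 + 1·-5 + 1·4 = -4
  a_5 = 1·-4 + 0·-3 + 1·-3 + 1·-5 = -12
  a_6 = 1·-12 + 0·-4 + 1·-3 + 1·-3 = -18
  a_7 = 1·-18 + 0·-12 + 1·-4 + 1·-3 = -25
  a_8 = 1·-25 + 0·-18 + 1·-12 + 1·-4 = -41
  a_9 = 1·-41 + 0·-25 + 1·-18 + 1·-12 = -71
  a_10 = 1·-71 + 0·-41 + 1·-25 + 1·-18 = -114
  a_11 = 1·-114 + 0·-71 + 1·-41 + 1·-25 = -180
  a_12 = 1·-180 + 0·-114 + 1·-71 + 1·-41 = -292

1,0,1,1 ; -292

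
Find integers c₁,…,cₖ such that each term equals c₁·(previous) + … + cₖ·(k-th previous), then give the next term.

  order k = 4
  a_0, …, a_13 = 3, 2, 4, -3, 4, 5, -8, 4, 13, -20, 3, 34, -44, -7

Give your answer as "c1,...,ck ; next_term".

  a_4 = -1·-3 + -1·4 + 1·2 + 1·3 = 4
  a_5 = -1·4 + -1·-3 + 1·4 + 1·2 = 5
  a_6 = -1·5 + -1·4 + 1·-3 + 1·4 = -8
  a_7 = -1·-8 + -1·5 + 1·4 + 1·-3 = 4
  a_8 = -1·4 + -1·-8 + 1·5 + 1·4 = 13
  a_9 = -1·13 + -1·4 + 1·-8 + 1·5 = -20
  a_10 = -1·-20 + -1·13 + 1·4 + 1·-8 = 3
  a_11 = -1·3 + -1·-20 + 1·13 + 1·4 = 34
  a_12 = -1·34 + -1·3 + 1·-20 + 1·13 = -44
  a_13 = -1·-44 + -1·34 + 1·3 + 1·-20 = -7
  a_14 = -1·-7 + -1·-44 + 1·34 + 1·3 = 88

-1,-1,1,1 ; 88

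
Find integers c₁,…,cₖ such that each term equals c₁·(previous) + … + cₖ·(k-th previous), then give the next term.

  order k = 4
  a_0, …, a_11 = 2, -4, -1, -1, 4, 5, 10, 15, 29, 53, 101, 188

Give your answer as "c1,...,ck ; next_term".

2,0,-1,1 ; 352

  a_4 = 2·-1 + 0·-1 + -1·-4 + 1·2 = 4
  a_5 = 2·4 + 0·-1 + -1·-1 + 1·-4 = 5
  a_6 = 2·5 + 0·4 + -1·-1 + 1·-1 = 10
  a_7 = 2·10 + 0·5 + -1·4 + 1·-1 = 15
  a_8 = 2·15 + 0·10 + -1·5 + 1·4 = 29
  a_9 = 2·29 + 0·15 + -1·10 + 1·5 = 53
  a_10 = 2·53 + 0·29 + -1·15 + 1·10 = 101
  a_11 = 2·101 + 0·53 + -1·29 + 1·15 = 188
  a_12 = 2·188 + 0·101 + -1·53 + 1·29 = 352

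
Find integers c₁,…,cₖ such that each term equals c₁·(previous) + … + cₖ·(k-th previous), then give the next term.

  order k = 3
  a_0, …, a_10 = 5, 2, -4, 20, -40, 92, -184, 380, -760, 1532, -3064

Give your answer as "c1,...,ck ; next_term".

  a_3 = -2·-4 + 1·2 + 2·5 = 20
  a_4 = -2·20 + 1·-4 + 2·2 = -40
  a_5 = -2·-40 + 1·20 + 2·-4 = 92
  a_6 = -2·92 + 1·-40 + 2·20 = -184
  a_7 = -2·-184 + 1·92 + 2·-40 = 380
  a_8 = -2·380 + 1·-184 + 2·92 = -760
  a_9 = -2·-760 + 1·380 + 2·-184 = 1532
  a_10 = -2·1532 + 1·-760 + 2·380 = -3064
  a_11 = -2·-3064 + 1·1532 + 2·-760 = 6140

-2,1,2 ; 6140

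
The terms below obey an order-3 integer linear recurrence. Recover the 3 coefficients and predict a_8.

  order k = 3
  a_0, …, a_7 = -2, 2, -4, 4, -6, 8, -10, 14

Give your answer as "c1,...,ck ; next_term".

0,1,-1 ; -18

  a_3 = 0·-4 + 1·2 + -1·-2 = 4
  a_4 = 0·4 + 1·-4 + -1·2 = -6
  a_5 = 0·-6 + 1·4 + -1·-4 = 8
  a_6 = 0·8 + 1·-6 + -1·4 = -10
  a_7 = 0·-10 + 1·8 + -1·-6 = 14
  a_8 = 0·14 + 1·-10 + -1·8 = -18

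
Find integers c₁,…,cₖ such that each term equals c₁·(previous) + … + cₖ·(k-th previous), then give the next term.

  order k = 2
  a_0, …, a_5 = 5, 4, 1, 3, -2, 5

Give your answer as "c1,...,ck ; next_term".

  a_2 = -1·4 + 1·5 = 1
  a_3 = -1·1 + 1·4 = 3
  a_4 = -1·3 + 1·1 = -2
  a_5 = -1·-2 + 1·3 = 5
  a_6 = -1·5 + 1·-2 = -7

-1,1 ; -7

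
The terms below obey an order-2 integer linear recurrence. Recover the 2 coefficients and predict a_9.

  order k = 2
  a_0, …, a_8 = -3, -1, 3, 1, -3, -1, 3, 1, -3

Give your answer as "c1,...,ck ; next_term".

  a_2 = 0·-1 + -1·-3 = 3
  a_3 = 0·3 + -1·-1 = 1
  a_4 = 0·1 + -1·3 = -3
  a_5 = 0·-3 + -1·1 = -1
  a_6 = 0·-1 + -1·-3 = 3
  a_7 = 0·3 + -1·-1 = 1
  a_8 = 0·1 + -1·3 = -3
  a_9 = 0·-3 + -1·1 = -1

0,-1 ; -1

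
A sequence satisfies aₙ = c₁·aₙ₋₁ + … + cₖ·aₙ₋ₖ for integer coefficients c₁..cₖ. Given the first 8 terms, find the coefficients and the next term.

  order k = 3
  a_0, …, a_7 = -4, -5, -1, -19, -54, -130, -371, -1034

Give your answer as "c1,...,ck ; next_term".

  a_3 = 2·-1 + 1·-5 + 3·-4 = -19
  a_4 = 2·-19 + 1·-1 + 3·-5 = -54
  a_5 = 2·-54 + 1·-19 + 3·-1 = -130
  a_6 = 2·-130 + 1·-54 + 3·-19 = -371
  a_7 = 2·-371 + 1·-130 + 3·-54 = -1034
  a_8 = 2·-1034 + 1·-371 + 3·-130 = -2829

2,1,3 ; -2829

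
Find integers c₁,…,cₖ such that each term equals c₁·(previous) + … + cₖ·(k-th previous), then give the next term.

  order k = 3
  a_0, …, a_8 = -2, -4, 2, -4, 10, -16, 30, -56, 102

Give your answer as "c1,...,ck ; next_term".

-1,1,-1 ; -188

  a_3 = -1·2 + 1·-4 + -1·-2 = -4
  a_4 = -1·-4 + 1·2 + -1·-4 = 10
  a_5 = -1·10 + 1·-4 + -1·2 = -16
  a_6 = -1·-16 + 1·10 + -1·-4 = 30
  a_7 = -1·30 + 1·-16 + -1·10 = -56
  a_8 = -1·-56 + 1·30 + -1·-16 = 102
  a_9 = -1·102 + 1·-56 + -1·30 = -188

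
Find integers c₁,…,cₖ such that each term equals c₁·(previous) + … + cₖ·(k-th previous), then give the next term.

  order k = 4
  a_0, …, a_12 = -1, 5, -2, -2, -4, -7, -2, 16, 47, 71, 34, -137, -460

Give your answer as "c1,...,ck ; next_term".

  a_4 = 2·-2 + -2·-2 + -1·5 + -1·-1 = -4
  a_5 = 2·-4 + -2·-2 + -1·-2 + -1·5 = -7
  a_6 = 2·-7 + -2·-4 + -1·-2 + -1·-2 = -2
  a_7 = 2·-2 + -2·-7 + -1·-4 + -1·-2 = 16
  a_8 = 2·16 + -2·-2 + -1·-7 + -1·-4 = 47
  a_9 = 2·47 + -2·16 + -1·-2 + -1·-7 = 71
  a_10 = 2·71 + -2·47 + -1·16 + -1·-2 = 34
  a_11 = 2·34 + -2·71 + -1·47 + -1·16 = -137
  a_12 = 2·-137 + -2·34 + -1·71 + -1·47 = -460
  a_13 = 2·-460 + -2·-137 + -1·34 + -1·71 = -751

2,-2,-1,-1 ; -751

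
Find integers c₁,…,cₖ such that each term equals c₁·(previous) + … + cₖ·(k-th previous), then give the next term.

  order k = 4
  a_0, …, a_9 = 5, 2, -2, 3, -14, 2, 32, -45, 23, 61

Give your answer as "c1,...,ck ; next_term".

-1,-2,0,-3 ; -203

  a_4 = -1·3 + -2·-2 + 0·2 + -3·5 = -14
  a_5 = -1·-14 + -2·3 + 0·-2 + -3·2 = 2
  a_6 = -1·2 + -2·-14 + 0·3 + -3·-2 = 32
  a_7 = -1·32 + -2·2 + 0·-14 + -3·3 = -45
  a_8 = -1·-45 + -2·32 + 0·2 + -3·-14 = 23
  a_9 = -1·23 + -2·-45 + 0·32 + -3·2 = 61
  a_10 = -1·61 + -2·23 + 0·-45 + -3·32 = -203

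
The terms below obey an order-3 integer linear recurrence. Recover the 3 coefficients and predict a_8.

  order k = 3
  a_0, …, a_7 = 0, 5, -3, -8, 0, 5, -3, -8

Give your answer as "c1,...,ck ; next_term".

  a_3 = 1·-3 + -1·5 + 1·0 = -8
  a_4 = 1·-8 + -1·-3 + 1·5 = 0
  a_5 = 1·0 + -1·-8 + 1·-3 = 5
  a_6 = 1·5 + -1·0 + 1·-8 = -3
  a_7 = 1·-3 + -1·5 + 1·0 = -8
  a_8 = 1·-8 + -1·-3 + 1·5 = 0

1,-1,1 ; 0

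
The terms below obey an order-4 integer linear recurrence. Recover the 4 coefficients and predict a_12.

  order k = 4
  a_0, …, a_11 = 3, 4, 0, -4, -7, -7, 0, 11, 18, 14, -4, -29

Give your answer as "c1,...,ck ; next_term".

  a_4 = 1·-4 + -1·0 + 0·4 + -1·3 = -7
  a_5 = 1·-7 + -1·-4 + 0·0 + -1·4 = -7
  a_6 = 1·-7 + -1·-7 + 0·-4 + -1·0 = 0
  a_7 = 1·0 + -1·-7 + 0·-7 + -1·-4 = 11
  a_8 = 1·11 + -1·0 + 0·-7 + -1·-7 = 18
  a_9 = 1·18 + -1·11 + 0·0 + -1·-7 = 14
  a_10 = 1·14 + -1·18 + 0·11 + -1·0 = -4
  a_11 = 1·-4 + -1·14 + 0·18 + -1·11 = -29
  a_12 = 1·-29 + -1·-4 + 0·14 + -1·18 = -43

1,-1,0,-1 ; -43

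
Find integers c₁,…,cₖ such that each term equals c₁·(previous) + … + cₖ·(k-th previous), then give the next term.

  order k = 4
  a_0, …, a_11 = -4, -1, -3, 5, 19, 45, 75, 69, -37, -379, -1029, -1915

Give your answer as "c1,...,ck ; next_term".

  a_4 = 1·5 + 2·-3 + -4·-1 + -4·-4 = 19
  a_5 = 1·19 + 2·5 + -4·-3 + -4·-1 = 45
  a_6 = 1·45 + 2·19 + -4·5 + -4·-3 = 75
  a_7 = 1·75 + 2·45 + -4·19 + -4·5 = 69
  a_8 = 1·69 + 2·75 + -4·45 + -4·19 = -37
  a_9 = 1·-37 + 2·69 + -4·75 + -4·45 = -379
  a_10 = 1·-379 + 2·-37 + -4·69 + -4·75 = -1029
  a_11 = 1·-1029 + 2·-379 + -4·-37 + -4·69 = -1915
  a_12 = 1·-1915 + 2·-1029 + -4·-379 + -4·-37 = -2309

1,2,-4,-4 ; -2309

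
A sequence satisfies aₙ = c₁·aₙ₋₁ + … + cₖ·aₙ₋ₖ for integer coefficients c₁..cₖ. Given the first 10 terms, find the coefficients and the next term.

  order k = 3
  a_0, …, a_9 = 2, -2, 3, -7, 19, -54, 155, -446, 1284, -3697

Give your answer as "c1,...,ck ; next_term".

-3,0,1 ; 10645

  a_3 = -3·3 + 0·-2 + 1·2 = -7
  a_4 = -3·-7 + 0·3 + 1·-2 = 19
  a_5 = -3·19 + 0·-7 + 1·3 = -54
  a_6 = -3·-54 + 0·19 + 1·-7 = 155
  a_7 = -3·155 + 0·-54 + 1·19 = -446
  a_8 = -3·-446 + 0·155 + 1·-54 = 1284
  a_9 = -3·1284 + 0·-446 + 1·155 = -3697
  a_10 = -3·-3697 + 0·1284 + 1·-446 = 10645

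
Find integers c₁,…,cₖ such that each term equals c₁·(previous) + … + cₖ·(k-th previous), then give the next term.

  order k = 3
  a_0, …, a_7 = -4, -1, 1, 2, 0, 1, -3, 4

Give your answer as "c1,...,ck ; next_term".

  a_3 = -1·1 + 1·-1 + -1·-4 = 2
  a_4 = -1·2 + 1·1 + -1·-1 = 0
  a_5 = -1·0 + 1·2 + -1·1 = 1
  a_6 = -1·1 + 1·0 + -1·2 = -3
  a_7 = -1·-3 + 1·1 + -1·0 = 4
  a_8 = -1·4 + 1·-3 + -1·1 = -8

-1,1,-1 ; -8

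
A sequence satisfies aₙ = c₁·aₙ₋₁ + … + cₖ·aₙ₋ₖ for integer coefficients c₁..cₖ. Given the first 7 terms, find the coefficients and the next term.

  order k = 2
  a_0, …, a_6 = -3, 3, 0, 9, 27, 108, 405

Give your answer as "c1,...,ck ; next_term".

  a_2 = 3·3 + 3·-3 = 0
  a_3 = 3·0 + 3·3 = 9
  a_4 = 3·9 + 3·0 = 27
  a_5 = 3·27 + 3·9 = 108
  a_6 = 3·108 + 3·27 = 405
  a_7 = 3·405 + 3·108 = 1539

3,3 ; 1539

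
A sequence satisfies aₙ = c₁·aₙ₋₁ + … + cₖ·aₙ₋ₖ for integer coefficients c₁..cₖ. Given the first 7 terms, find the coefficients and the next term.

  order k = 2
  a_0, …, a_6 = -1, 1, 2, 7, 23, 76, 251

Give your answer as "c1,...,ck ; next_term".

3,1 ; 829

  a_2 = 3·1 + 1·-1 = 2
  a_3 = 3·2 + 1·1 = 7
  a_4 = 3·7 + 1·2 = 23
  a_5 = 3·23 + 1·7 = 76
  a_6 = 3·76 + 1·23 = 251
  a_7 = 3·251 + 1·76 = 829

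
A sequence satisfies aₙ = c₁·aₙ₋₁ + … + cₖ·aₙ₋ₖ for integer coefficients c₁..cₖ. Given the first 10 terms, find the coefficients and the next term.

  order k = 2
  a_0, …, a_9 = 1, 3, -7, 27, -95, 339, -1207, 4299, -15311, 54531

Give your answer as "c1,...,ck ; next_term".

  a_2 = -3·3 + 2·1 = -7
  a_3 = -3·-7 + 2·3 = 27
  a_4 = -3·27 + 2·-7 = -95
  a_5 = -3·-95 + 2·27 = 339
  a_6 = -3·339 + 2·-95 = -1207
  a_7 = -3·-1207 + 2·339 = 4299
  a_8 = -3·4299 + 2·-1207 = -15311
  a_9 = -3·-15311 + 2·4299 = 54531
  a_10 = -3·54531 + 2·-15311 = -194215

-3,2 ; -194215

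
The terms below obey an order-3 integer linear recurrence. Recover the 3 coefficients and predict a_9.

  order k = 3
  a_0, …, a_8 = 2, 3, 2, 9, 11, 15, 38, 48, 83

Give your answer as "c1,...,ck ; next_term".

  a_3 = 0·2 + 1·3 + 3·2 = 9
  a_4 = 0·9 + 1·2 + 3·3 = 11
  a_5 = 0·11 + 1·9 + 3·2 = 15
  a_6 = 0·15 + 1·11 + 3·9 = 38
  a_7 = 0·38 + 1·15 + 3·11 = 48
  a_8 = 0·48 + 1·38 + 3·15 = 83
  a_9 = 0·83 + 1·48 + 3·38 = 162

0,1,3 ; 162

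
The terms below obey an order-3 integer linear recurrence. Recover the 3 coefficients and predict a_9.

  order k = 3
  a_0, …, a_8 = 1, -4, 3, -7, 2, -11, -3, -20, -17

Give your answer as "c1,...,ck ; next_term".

  a_3 = 0·3 + 2·-4 + 1·1 = -7
  a_4 = 0·-7 + 2·3 + 1·-4 = 2
  a_5 = 0·2 + 2·-7 + 1·3 = -11
  a_6 = 0·-11 + 2·2 + 1·-7 = -3
  a_7 = 0·-3 + 2·-11 + 1·2 = -20
  a_8 = 0·-20 + 2·-3 + 1·-11 = -17
  a_9 = 0·-17 + 2·-20 + 1·-3 = -43

0,2,1 ; -43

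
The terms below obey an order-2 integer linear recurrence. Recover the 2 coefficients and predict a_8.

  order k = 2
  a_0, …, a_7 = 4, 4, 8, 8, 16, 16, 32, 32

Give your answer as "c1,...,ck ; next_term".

0,2 ; 64

  a_2 = 0·4 + 2·4 = 8
  a_3 = 0·8 + 2·4 = 8
  a_4 = 0·8 + 2·8 = 16
  a_5 = 0·16 + 2·8 = 16
  a_6 = 0·16 + 2·16 = 32
  a_7 = 0·32 + 2·16 = 32
  a_8 = 0·32 + 2·32 = 64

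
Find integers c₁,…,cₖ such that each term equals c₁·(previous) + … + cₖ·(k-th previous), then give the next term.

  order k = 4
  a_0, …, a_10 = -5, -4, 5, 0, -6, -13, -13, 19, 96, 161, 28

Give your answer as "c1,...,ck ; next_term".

2,-3,-1,-1 ; -542

  a_4 = 2·0 + -3·5 + -1·-4 + -1·-5 = -6
  a_5 = 2·-6 + -3·0 + -1·5 + -1·-4 = -13
  a_6 = 2·-13 + -3·-6 + -1·0 + -1·5 = -13
  a_7 = 2·-13 + -3·-13 + -1·-6 + -1·0 = 19
  a_8 = 2·19 + -3·-13 + -1·-13 + -1·-6 = 96
  a_9 = 2·96 + -3·19 + -1·-13 + -1·-13 = 161
  a_10 = 2·161 + -3·96 + -1·19 + -1·-13 = 28
  a_11 = 2·28 + -3·161 + -1·96 + -1·19 = -542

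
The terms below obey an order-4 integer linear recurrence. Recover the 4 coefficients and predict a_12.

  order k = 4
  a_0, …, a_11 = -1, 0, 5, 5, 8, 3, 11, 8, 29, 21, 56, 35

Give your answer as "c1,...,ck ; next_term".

1,1,-2,2 ; 107

  a_4 = 1·5 + 1·5 + -2·0 + 2·-1 = 8
  a_5 = 1·8 + 1·5 + -2·5 + 2·0 = 3
  a_6 = 1·3 + 1·8 + -2·5 + 2·5 = 11
  a_7 = 1·11 + 1·3 + -2·8 + 2·5 = 8
  a_8 = 1·8 + 1·11 + -2·3 + 2·8 = 29
  a_9 = 1·29 + 1·8 + -2·11 + 2·3 = 21
  a_10 = 1·21 + 1·29 + -2·8 + 2·11 = 56
  a_11 = 1·56 + 1·21 + -2·29 + 2·8 = 35
  a_12 = 1·35 + 1·56 + -2·21 + 2·29 = 107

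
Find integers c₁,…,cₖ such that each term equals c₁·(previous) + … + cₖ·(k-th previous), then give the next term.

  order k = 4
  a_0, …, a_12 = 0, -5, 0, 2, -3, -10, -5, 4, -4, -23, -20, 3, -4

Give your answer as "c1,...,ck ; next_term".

1,-1,1,1 ; -50

  a_4 = 1·2 + -1·0 + 1·-5 + 1·0 = -3
  a_5 = 1·-3 + -1·2 + 1·0 + 1·-5 = -10
  a_6 = 1·-10 + -1·-3 + 1·2 + 1·0 = -5
  a_7 = 1·-5 + -1·-10 + 1·-3 + 1·2 = 4
  a_8 = 1·4 + -1·-5 + 1·-10 + 1·-3 = -4
  a_9 = 1·-4 + -1·4 + 1·-5 + 1·-10 = -23
  a_10 = 1·-23 + -1·-4 + 1·4 + 1·-5 = -20
  a_11 = 1·-20 + -1·-23 + 1·-4 + 1·4 = 3
  a_12 = 1·3 + -1·-20 + 1·-23 + 1·-4 = -4
  a_13 = 1·-4 + -1·3 + 1·-20 + 1·-23 = -50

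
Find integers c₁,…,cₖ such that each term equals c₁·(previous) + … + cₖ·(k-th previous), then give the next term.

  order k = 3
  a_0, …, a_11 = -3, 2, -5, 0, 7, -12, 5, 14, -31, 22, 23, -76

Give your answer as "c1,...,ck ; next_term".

-1,-1,1 ; 75

  a_3 = -1·-5 + -1·2 + 1·-3 = 0
  a_4 = -1·0 + -1·-5 + 1·2 = 7
  a_5 = -1·7 + -1·0 + 1·-5 = -12
  a_6 = -1·-12 + -1·7 + 1·0 = 5
  a_7 = -1·5 + -1·-12 + 1·7 = 14
  a_8 = -1·14 + -1·5 + 1·-12 = -31
  a_9 = -1·-31 + -1·14 + 1·5 = 22
  a_10 = -1·22 + -1·-31 + 1·14 = 23
  a_11 = -1·23 + -1·22 + 1·-31 = -76
  a_12 = -1·-76 + -1·23 + 1·22 = 75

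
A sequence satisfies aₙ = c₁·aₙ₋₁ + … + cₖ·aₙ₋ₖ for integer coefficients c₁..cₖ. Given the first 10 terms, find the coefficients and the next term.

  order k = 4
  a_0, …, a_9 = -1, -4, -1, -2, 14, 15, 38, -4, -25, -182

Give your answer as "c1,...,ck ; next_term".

0,2,-3,-4 ; -190

  a_4 = 0·-2 + 2·-1 + -3·-4 + -4·-1 = 14
  a_5 = 0·14 + 2·-2 + -3·-1 + -4·-4 = 15
  a_6 = 0·15 + 2·14 + -3·-2 + -4·-1 = 38
  a_7 = 0·38 + 2·15 + -3·14 + -4·-2 = -4
  a_8 = 0·-4 + 2·38 + -3·15 + -4·14 = -25
  a_9 = 0·-25 + 2·-4 + -3·38 + -4·15 = -182
  a_10 = 0·-182 + 2·-25 + -3·-4 + -4·38 = -190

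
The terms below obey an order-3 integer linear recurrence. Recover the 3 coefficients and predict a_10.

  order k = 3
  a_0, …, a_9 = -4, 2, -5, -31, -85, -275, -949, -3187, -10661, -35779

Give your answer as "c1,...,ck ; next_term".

3,0,4 ; -120085

  a_3 = 3·-5 + 0·2 + 4·-4 = -31
  a_4 = 3·-31 + 0·-5 + 4·2 = -85
  a_5 = 3·-85 + 0·-31 + 4·-5 = -275
  a_6 = 3·-275 + 0·-85 + 4·-31 = -949
  a_7 = 3·-949 + 0·-275 + 4·-85 = -3187
  a_8 = 3·-3187 + 0·-949 + 4·-275 = -10661
  a_9 = 3·-10661 + 0·-3187 + 4·-949 = -35779
  a_10 = 3·-35779 + 0·-10661 + 4·-3187 = -120085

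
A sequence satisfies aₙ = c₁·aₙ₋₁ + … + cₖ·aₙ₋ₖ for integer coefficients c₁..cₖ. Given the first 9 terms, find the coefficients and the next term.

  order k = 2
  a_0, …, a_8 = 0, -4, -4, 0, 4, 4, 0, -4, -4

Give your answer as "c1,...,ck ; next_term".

1,-1 ; 0

  a_2 = 1·-4 + -1·0 = -4
  a_3 = 1·-4 + -1·-4 = 0
  a_4 = 1·0 + -1·-4 = 4
  a_5 = 1·4 + -1·0 = 4
  a_6 = 1·4 + -1·4 = 0
  a_7 = 1·0 + -1·4 = -4
  a_8 = 1·-4 + -1·0 = -4
  a_9 = 1·-4 + -1·-4 = 0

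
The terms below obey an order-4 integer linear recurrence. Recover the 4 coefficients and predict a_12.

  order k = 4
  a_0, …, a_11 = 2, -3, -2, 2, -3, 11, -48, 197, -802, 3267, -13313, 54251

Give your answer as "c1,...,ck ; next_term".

  a_4 = -4·2 + 0·-2 + -1·-3 + 1·2 = -3
  a_5 = -4·-3 + 0·2 + -1·-2 + 1·-3 = 11
  a_6 = -4·11 + 0·-3 + -1·2 + 1·-2 = -48
  a_7 = -4·-48 + 0·11 + -1·-3 + 1·2 = 197
  a_8 = -4·197 + 0·-48 + -1·11 + 1·-3 = -802
  a_9 = -4·-802 + 0·197 + -1·-48 + 1·11 = 3267
  a_10 = -4·3267 + 0·-802 + -1·197 + 1·-48 = -13313
  a_11 = -4·-13313 + 0·3267 + -1·-802 + 1·197 = 54251
  a_12 = -4·54251 + 0·-13313 + -1·3267 + 1·-802 = -221073

-4,0,-1,1 ; -221073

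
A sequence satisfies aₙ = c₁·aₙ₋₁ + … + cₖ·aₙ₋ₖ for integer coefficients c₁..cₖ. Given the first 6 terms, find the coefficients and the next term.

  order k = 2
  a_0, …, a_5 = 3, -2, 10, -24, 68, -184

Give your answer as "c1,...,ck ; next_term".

  a_2 = -2·-2 + 2·3 = 10
  a_3 = -2·10 + 2·-2 = -24
  a_4 = -2·-24 + 2·10 = 68
  a_5 = -2·68 + 2·-24 = -184
  a_6 = -2·-184 + 2·68 = 504

-2,2 ; 504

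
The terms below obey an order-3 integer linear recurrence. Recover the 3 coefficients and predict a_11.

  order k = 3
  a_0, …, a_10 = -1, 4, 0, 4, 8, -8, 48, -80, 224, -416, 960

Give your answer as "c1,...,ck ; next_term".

  a_3 = -2·0 + 2·4 + 4·-1 = 4
  a_4 = -2·4 + 2·0 + 4·4 = 8
  a_5 = -2·8 + 2·4 + 4·0 = -8
  a_6 = -2·-8 + 2·8 + 4·4 = 48
  a_7 = -2·48 + 2·-8 + 4·8 = -80
  a_8 = -2·-80 + 2·48 + 4·-8 = 224
  a_9 = -2·224 + 2·-80 + 4·48 = -416
  a_10 = -2·-416 + 2·224 + 4·-80 = 960
  a_11 = -2·960 + 2·-416 + 4·224 = -1856

-2,2,4 ; -1856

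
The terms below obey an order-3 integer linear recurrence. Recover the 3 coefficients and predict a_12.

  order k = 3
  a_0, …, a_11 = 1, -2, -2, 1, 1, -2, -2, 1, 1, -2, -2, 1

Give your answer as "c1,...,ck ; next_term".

  a_3 = 1·-2 + -1·-2 + 1·1 = 1
  a_4 = 1·1 + -1·-2 + 1·-2 = 1
  a_5 = 1·1 + -1·1 + 1·-2 = -2
  a_6 = 1·-2 + -1·1 + 1·1 = -2
  a_7 = 1·-2 + -1·-2 + 1·1 = 1
  a_8 = 1·1 + -1·-2 + 1·-2 = 1
  a_9 = 1·1 + -1·1 + 1·-2 = -2
  a_10 = 1·-2 + -1·1 + 1·1 = -2
  a_11 = 1·-2 + -1·-2 + 1·1 = 1
  a_12 = 1·1 + -1·-2 + 1·-2 = 1

1,-1,1 ; 1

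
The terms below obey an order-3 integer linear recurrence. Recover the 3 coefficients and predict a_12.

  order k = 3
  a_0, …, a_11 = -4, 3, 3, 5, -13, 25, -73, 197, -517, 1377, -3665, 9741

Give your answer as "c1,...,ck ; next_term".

-2,1,-2 ; -25901

  a_3 = -2·3 + 1·3 + -2·-4 = 5
  a_4 = -2·5 + 1·3 + -2·3 = -13
  a_5 = -2·-13 + 1·5 + -2·3 = 25
  a_6 = -2·25 + 1·-13 + -2·5 = -73
  a_7 = -2·-73 + 1·25 + -2·-13 = 197
  a_8 = -2·197 + 1·-73 + -2·25 = -517
  a_9 = -2·-517 + 1·197 + -2·-73 = 1377
  a_10 = -2·1377 + 1·-517 + -2·197 = -3665
  a_11 = -2·-3665 + 1·1377 + -2·-517 = 9741
  a_12 = -2·9741 + 1·-3665 + -2·1377 = -25901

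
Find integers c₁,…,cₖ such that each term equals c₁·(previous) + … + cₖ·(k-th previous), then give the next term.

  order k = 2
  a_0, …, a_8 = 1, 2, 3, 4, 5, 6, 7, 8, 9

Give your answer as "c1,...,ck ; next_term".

  a_2 = 2·2 + -1·1 = 3
  a_3 = 2·3 + -1·2 = 4
  a_4 = 2·4 + -1·3 = 5
  a_5 = 2·5 + -1·4 = 6
  a_6 = 2·6 + -1·5 = 7
  a_7 = 2·7 + -1·6 = 8
  a_8 = 2·8 + -1·7 = 9
  a_9 = 2·9 + -1·8 = 10

2,-1 ; 10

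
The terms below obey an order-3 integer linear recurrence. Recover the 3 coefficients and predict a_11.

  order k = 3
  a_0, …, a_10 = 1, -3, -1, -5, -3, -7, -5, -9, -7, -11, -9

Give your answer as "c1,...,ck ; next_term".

  a_3 = 1·-1 + 1·-3 + -1·1 = -5
  a_4 = 1·-5 + 1·-1 + -1·-3 = -3
  a_5 = 1·-3 + 1·-5 + -1·-1 = -7
  a_6 = 1·-7 + 1·-3 + -1·-5 = -5
  a_7 = 1·-5 + 1·-7 + -1·-3 = -9
  a_8 = 1·-9 + 1·-5 + -1·-7 = -7
  a_9 = 1·-7 + 1·-9 + -1·-5 = -11
  a_10 = 1·-11 + 1·-7 + -1·-9 = -9
  a_11 = 1·-9 + 1·-11 + -1·-7 = -13

1,1,-1 ; -13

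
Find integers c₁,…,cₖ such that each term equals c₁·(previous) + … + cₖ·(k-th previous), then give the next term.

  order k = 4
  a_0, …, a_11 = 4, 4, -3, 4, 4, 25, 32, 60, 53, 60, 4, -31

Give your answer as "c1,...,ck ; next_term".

2,0,-3,2 ; -136

  a_4 = 2·4 + 0·-3 + -3·4 + 2·4 = 4
  a_5 = 2·4 + 0·4 + -3·-3 + 2·4 = 25
  a_6 = 2·25 + 0·4 + -3·4 + 2·-3 = 32
  a_7 = 2·32 + 0·25 + -3·4 + 2·4 = 60
  a_8 = 2·60 + 0·32 + -3·25 + 2·4 = 53
  a_9 = 2·53 + 0·60 + -3·32 + 2·25 = 60
  a_10 = 2·60 + 0·53 + -3·60 + 2·32 = 4
  a_11 = 2·4 + 0·60 + -3·53 + 2·60 = -31
  a_12 = 2·-31 + 0·4 + -3·60 + 2·53 = -136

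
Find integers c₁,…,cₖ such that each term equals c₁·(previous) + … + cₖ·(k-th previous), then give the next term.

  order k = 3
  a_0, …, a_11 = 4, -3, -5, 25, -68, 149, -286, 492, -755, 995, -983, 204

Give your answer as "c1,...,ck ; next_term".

  a_3 = -3·-5 + -2·-3 + 1·4 = 25
  a_4 = -3·25 + -2·-5 + 1·-3 = -68
  a_5 = -3·-68 + -2·25 + 1·-5 = 149
  a_6 = -3·149 + -2·-68 + 1·25 = -286
  a_7 = -3·-286 + -2·149 + 1·-68 = 492
  a_8 = -3·492 + -2·-286 + 1·149 = -755
  a_9 = -3·-755 + -2·492 + 1·-286 = 995
  a_10 = -3·995 + -2·-755 + 1·492 = -983
  a_11 = -3·-983 + -2·995 + 1·-755 = 204
  a_12 = -3·204 + -2·-983 + 1·995 = 2349

-3,-2,1 ; 2349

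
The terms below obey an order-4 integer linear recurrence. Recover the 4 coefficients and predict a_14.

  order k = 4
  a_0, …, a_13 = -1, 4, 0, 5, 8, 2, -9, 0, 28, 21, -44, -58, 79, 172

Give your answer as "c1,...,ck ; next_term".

  a_4 = 1·5 + -2·0 + 1·4 + 1·-1 = 8
  a_5 = 1·8 + -2·5 + 1·0 + 1·4 = 2
  a_6 = 1·2 + -2·8 + 1·5 + 1·0 = -9
  a_7 = 1·-9 + -2·2 + 1·8 + 1·5 = 0
  a_8 = 1·0 + -2·-9 + 1·2 + 1·8 = 28
  a_9 = 1·28 + -2·0 + 1·-9 + 1·2 = 21
  a_10 = 1·21 + -2·28 + 1·0 + 1·-9 = -44
  a_11 = 1·-44 + -2·21 + 1·28 + 1·0 = -58
  a_12 = 1·-58 + -2·-44 + 1·21 + 1·28 = 79
  a_13 = 1·79 + -2·-58 + 1·-44 + 1·21 = 172
  a_14 = 1·172 + -2·79 + 1·-58 + 1·-44 = -88

1,-2,1,1 ; -88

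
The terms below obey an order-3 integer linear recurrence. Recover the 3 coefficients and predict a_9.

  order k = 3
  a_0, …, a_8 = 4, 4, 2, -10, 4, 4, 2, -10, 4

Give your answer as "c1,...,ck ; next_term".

-1,-1,-1 ; 4

  a_3 = -1·2 + -1·4 + -1·4 = -10
  a_4 = -1·-10 + -1·2 + -1·4 = 4
  a_5 = -1·4 + -1·-10 + -1·2 = 4
  a_6 = -1·4 + -1·4 + -1·-10 = 2
  a_7 = -1·2 + -1·4 + -1·4 = -10
  a_8 = -1·-10 + -1·2 + -1·4 = 4
  a_9 = -1·4 + -1·-10 + -1·2 = 4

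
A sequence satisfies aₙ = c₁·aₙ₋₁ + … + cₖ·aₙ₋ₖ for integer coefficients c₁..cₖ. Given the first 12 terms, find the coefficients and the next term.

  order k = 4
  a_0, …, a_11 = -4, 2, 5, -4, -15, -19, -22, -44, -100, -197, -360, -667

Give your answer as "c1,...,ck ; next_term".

  a_4 = 2·-4 + -1·5 + 1·2 + 1·-4 = -15
  a_5 = 2·-15 + -1·-4 + 1·5 + 1·2 = -19
  a_6 = 2·-19 + -1·-15 + 1·-4 + 1·5 = -22
  a_7 = 2·-22 + -1·-19 + 1·-15 + 1·-4 = -44
  a_8 = 2·-44 + -1·-22 + 1·-19 + 1·-15 = -100
  a_9 = 2·-100 + -1·-44 + 1·-22 + 1·-19 = -197
  a_10 = 2·-197 + -1·-100 + 1·-44 + 1·-22 = -360
  a_11 = 2·-360 + -1·-197 + 1·-100 + 1·-44 = -667
  a_12 = 2·-667 + -1·-360 + 1·-197 + 1·-100 = -1271

2,-1,1,1 ; -1271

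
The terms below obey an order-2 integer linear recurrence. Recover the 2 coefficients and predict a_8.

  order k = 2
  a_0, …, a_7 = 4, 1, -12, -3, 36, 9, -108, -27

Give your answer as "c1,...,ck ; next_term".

0,-3 ; 324

  a_2 = 0·1 + -3·4 = -12
  a_3 = 0·-12 + -3·1 = -3
  a_4 = 0·-3 + -3·-12 = 36
  a_5 = 0·36 + -3·-3 = 9
  a_6 = 0·9 + -3·36 = -108
  a_7 = 0·-108 + -3·9 = -27
  a_8 = 0·-27 + -3·-108 = 324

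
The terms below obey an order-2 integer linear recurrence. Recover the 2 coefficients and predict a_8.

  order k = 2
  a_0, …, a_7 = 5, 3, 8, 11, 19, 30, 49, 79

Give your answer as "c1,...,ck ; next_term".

1,1 ; 128

  a_2 = 1·3 + 1·5 = 8
  a_3 = 1·8 + 1·3 = 11
  a_4 = 1·11 + 1·8 = 19
  a_5 = 1·19 + 1·11 = 30
  a_6 = 1·30 + 1·19 = 49
  a_7 = 1·49 + 1·30 = 79
  a_8 = 1·79 + 1·49 = 128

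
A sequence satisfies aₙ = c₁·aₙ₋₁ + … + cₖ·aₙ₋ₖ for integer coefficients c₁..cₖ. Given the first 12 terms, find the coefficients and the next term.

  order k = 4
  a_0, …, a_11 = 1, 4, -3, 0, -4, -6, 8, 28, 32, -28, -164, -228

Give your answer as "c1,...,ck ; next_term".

  a_4 = 1·0 + -2·-3 + -2·4 + -2·1 = -4
  a_5 = 1·-4 + -2·0 + -2·-3 + -2·4 = -6
  a_6 = 1·-6 + -2·-4 + -2·0 + -2·-3 = 8
  a_7 = 1·8 + -2·-6 + -2·-4 + -2·0 = 28
  a_8 = 1·28 + -2·8 + -2·-6 + -2·-4 = 32
  a_9 = 1·32 + -2·28 + -2·8 + -2·-6 = -28
  a_10 = 1·-28 + -2·32 + -2·28 + -2·8 = -164
  a_11 = 1·-164 + -2·-28 + -2·32 + -2·28 = -228
  a_12 = 1·-228 + -2·-164 + -2·-28 + -2·32 = 92

1,-2,-2,-2 ; 92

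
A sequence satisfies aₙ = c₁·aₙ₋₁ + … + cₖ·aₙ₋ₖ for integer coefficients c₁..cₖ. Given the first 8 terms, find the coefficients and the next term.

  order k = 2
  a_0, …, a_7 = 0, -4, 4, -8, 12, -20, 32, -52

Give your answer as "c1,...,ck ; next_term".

-1,1 ; 84

  a_2 = -1·-4 + 1·0 = 4
  a_3 = -1·4 + 1·-4 = -8
  a_4 = -1·-8 + 1·4 = 12
  a_5 = -1·12 + 1·-8 = -20
  a_6 = -1·-20 + 1·12 = 32
  a_7 = -1·32 + 1·-20 = -52
  a_8 = -1·-52 + 1·32 = 84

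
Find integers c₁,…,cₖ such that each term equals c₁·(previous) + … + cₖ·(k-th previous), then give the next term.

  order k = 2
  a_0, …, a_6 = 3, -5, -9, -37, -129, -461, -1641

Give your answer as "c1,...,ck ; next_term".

3,2 ; -5845

  a_2 = 3·-5 + 2·3 = -9
  a_3 = 3·-9 + 2·-5 = -37
  a_4 = 3·-37 + 2·-9 = -129
  a_5 = 3·-129 + 2·-37 = -461
  a_6 = 3·-461 + 2·-129 = -1641
  a_7 = 3·-1641 + 2·-461 = -5845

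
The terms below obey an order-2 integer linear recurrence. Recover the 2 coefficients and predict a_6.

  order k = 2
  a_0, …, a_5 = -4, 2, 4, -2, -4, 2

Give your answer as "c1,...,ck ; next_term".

0,-1 ; 4

  a_2 = 0·2 + -1·-4 = 4
  a_3 = 0·4 + -1·2 = -2
  a_4 = 0·-2 + -1·4 = -4
  a_5 = 0·-4 + -1·-2 = 2
  a_6 = 0·2 + -1·-4 = 4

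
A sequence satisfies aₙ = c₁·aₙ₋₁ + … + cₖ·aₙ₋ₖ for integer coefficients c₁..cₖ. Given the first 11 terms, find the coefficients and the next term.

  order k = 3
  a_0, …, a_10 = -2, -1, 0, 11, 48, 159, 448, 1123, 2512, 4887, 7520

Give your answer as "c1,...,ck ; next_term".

4,-3,-4 ; 5371

  a_3 = 4·0 + -3·-1 + -4·-2 = 11
  a_4 = 4·11 + -3·0 + -4·-1 = 48
  a_5 = 4·48 + -3·11 + -4·0 = 159
  a_6 = 4·159 + -3·48 + -4·11 = 448
  a_7 = 4·448 + -3·159 + -4·48 = 1123
  a_8 = 4·1123 + -3·448 + -4·159 = 2512
  a_9 = 4·2512 + -3·1123 + -4·448 = 4887
  a_10 = 4·4887 + -3·2512 + -4·1123 = 7520
  a_11 = 4·7520 + -3·4887 + -4·2512 = 5371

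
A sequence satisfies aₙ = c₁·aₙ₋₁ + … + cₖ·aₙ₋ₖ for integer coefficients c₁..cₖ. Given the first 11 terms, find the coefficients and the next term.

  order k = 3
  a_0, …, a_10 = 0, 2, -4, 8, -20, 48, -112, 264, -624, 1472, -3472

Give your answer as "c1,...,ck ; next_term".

  a_3 = -2·-4 + 0·2 + -2·0 = 8
  a_4 = -2·8 + 0·-4 + -2·2 = -20
  a_5 = -2·-20 + 0·8 + -2·-4 = 48
  a_6 = -2·48 + 0·-20 + -2·8 = -112
  a_7 = -2·-112 + 0·48 + -2·-20 = 264
  a_8 = -2·264 + 0·-112 + -2·48 = -624
  a_9 = -2·-624 + 0·264 + -2·-112 = 1472
  a_10 = -2·1472 + 0·-624 + -2·264 = -3472
  a_11 = -2·-3472 + 0·1472 + -2·-624 = 8192

-2,0,-2 ; 8192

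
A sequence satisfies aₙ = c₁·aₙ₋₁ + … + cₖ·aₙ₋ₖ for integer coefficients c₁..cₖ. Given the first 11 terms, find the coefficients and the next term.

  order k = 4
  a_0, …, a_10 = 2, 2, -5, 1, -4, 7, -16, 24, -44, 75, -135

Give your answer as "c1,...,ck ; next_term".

  a_4 = -1·1 + 1·-5 + 0·2 + 1·2 = -4
  a_5 = -1·-4 + 1·1 + 0·-5 + 1·2 = 7
  a_6 = -1·7 + 1·-4 + 0·1 + 1·-5 = -16
  a_7 = -1·-16 + 1·7 + 0·-4 + 1·1 = 24
  a_8 = -1·24 + 1·-16 + 0·7 + 1·-4 = -44
  a_9 = -1·-44 + 1·24 + 0·-16 + 1·7 = 75
  a_10 = -1·75 + 1·-44 + 0·24 + 1·-16 = -135
  a_11 = -1·-135 + 1·75 + 0·-44 + 1·24 = 234

-1,1,0,1 ; 234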